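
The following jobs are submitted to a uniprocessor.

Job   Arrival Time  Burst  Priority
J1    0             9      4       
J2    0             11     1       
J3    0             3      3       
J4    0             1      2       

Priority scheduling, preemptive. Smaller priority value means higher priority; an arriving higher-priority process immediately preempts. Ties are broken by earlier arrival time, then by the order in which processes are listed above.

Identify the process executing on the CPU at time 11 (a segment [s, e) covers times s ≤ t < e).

Schedule: | J2 0-11 | J4 11-12 | J3 12-15 | J1 15-24 |
Completion: J1=24  J2=11  J3=15  J4=12
Turnaround (C−A): J1=24  J2=11  J3=15  J4=12

J4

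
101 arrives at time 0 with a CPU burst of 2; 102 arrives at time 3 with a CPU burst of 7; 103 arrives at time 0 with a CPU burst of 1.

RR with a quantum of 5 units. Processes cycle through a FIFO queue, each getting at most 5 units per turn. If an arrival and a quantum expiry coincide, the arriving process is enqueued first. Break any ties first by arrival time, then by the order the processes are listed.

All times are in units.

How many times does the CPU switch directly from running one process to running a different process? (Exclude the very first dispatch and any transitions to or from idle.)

2

Schedule: | 101 0-2 | 103 2-3 | 102 3-10 |
Completion: 101=2  102=10  103=3
Turnaround (C−A): 101=2  102=7  103=3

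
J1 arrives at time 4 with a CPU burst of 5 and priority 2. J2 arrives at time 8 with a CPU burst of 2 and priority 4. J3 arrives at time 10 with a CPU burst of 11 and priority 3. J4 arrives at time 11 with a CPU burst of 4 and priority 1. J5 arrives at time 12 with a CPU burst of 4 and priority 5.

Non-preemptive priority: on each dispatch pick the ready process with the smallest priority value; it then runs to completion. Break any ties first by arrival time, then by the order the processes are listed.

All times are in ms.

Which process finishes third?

J4

Schedule: | idle 0-4 | J1 4-9 | J2 9-11 | J4 11-15 | J3 15-26 | J5 26-30 |
Completion: J1=9  J2=11  J3=26  J4=15  J5=30
Finish order: J1 → J2 → J4 → J3 → J5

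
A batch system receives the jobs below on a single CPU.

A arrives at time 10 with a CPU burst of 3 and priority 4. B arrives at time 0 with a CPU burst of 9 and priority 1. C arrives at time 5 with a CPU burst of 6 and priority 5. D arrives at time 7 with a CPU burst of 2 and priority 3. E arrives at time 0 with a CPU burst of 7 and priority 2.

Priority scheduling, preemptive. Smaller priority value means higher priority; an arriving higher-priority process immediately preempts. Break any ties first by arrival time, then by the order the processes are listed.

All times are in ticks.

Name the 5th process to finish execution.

C

Schedule: | B 0-9 | E 9-16 | D 16-18 | A 18-21 | C 21-27 |
Completion: A=21  B=9  C=27  D=18  E=16
Turnaround (C−A): A=11  B=9  C=22  D=11  E=16
Finish order: B → E → D → A → C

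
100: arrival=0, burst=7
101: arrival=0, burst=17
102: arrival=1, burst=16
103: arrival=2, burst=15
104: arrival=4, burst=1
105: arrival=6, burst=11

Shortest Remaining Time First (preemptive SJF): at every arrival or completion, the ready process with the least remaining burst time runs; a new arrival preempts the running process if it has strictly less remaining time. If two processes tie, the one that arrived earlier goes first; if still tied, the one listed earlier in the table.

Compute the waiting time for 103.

17

Schedule: | 100 0-4 | 104 4-5 | 100 5-8 | 105 8-19 | 103 19-34 | 102 34-50 | 101 50-67 |
Completion: 100=8  101=67  102=50  103=34  104=5  105=19
Waiting(103) = turnaround − burst = 32 − 15 = 17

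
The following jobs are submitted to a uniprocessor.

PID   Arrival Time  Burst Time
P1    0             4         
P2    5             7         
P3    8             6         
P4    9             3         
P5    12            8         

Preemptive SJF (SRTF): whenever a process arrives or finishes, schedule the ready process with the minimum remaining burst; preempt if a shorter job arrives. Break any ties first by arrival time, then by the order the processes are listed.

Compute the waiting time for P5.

9

Gantt: | P1 0-4 | idle 4-5 | P2 5-12 | P4 12-15 | P3 15-21 | P5 21-29 |
Completion: P1=4  P2=12  P3=21  P4=15  P5=29
Turnaround (C−A): P1=4  P2=7  P3=13  P4=6  P5=17
Waiting(P5) = turnaround − burst = 17 − 8 = 9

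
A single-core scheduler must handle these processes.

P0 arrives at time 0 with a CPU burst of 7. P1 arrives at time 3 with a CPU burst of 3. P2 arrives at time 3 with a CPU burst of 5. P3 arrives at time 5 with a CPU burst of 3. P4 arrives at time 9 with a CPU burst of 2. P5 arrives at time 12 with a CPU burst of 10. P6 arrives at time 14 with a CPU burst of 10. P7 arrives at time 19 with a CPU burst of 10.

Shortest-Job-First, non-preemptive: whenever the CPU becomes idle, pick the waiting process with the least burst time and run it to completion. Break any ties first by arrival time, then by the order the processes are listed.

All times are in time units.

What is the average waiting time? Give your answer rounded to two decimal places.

Schedule: | P0 0-7 | P1 7-10 | P4 10-12 | P3 12-15 | P2 15-20 | P5 20-30 | P6 30-40 | P7 40-50 |
Completion: P0=7  P1=10  P2=20  P3=15  P4=12  P5=30  P6=40  P7=50
Turnaround (C−A): P0=7  P1=7  P2=17  P3=10  P4=3  P5=18  P6=26  P7=31
Waiting times: P0=0, P1=4, P2=12, P3=7, P4=1, P5=8, P6=16, P7=21
Average waiting = (0+4+12+7+1+8+16+21) / 8 = 69/8 = 8.63

8.63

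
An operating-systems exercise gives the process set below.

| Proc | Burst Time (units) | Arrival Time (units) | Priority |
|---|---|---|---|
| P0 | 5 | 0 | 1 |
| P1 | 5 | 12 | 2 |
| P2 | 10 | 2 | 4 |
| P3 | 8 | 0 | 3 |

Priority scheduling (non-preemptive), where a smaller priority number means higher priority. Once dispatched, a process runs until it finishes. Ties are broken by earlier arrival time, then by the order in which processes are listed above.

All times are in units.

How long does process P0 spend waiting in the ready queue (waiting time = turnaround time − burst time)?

0

Gantt: | P0 0-5 | P3 5-13 | P1 13-18 | P2 18-28 |
Completion: P0=5  P1=18  P2=28  P3=13
Turnaround (C−A): P0=5  P1=6  P2=26  P3=13
Waiting(P0) = turnaround − burst = 5 − 5 = 0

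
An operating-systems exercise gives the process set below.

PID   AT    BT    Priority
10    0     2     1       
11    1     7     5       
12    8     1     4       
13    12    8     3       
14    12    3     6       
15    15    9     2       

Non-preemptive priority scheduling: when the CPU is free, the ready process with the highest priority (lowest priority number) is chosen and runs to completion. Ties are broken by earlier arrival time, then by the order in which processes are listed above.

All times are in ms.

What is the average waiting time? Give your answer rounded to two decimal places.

Gantt: | 10 0-2 | 11 2-9 | 12 9-10 | idle 10-12 | 13 12-20 | 15 20-29 | 14 29-32 |
Completion: 10=2  11=9  12=10  13=20  14=32  15=29
Turnaround (C−A): 10=2  11=8  12=2  13=8  14=20  15=14
Waiting times: 10=0, 11=1, 12=1, 13=0, 14=17, 15=5
Average waiting = (0+1+1+0+17+5) / 6 = 24/6 = 4.00

4.00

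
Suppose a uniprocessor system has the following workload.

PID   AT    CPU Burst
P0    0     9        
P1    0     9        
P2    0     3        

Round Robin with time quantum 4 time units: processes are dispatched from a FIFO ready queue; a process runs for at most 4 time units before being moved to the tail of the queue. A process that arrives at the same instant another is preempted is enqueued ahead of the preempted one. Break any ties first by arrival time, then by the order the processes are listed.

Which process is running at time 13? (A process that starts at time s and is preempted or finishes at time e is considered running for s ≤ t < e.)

P0

Schedule: | P0 0-4 | P1 4-8 | P2 8-11 | P0 11-15 | P1 15-19 | P0 19-20 | P1 20-21 |
Completion: P0=20  P1=21  P2=11
Turnaround (C−A): P0=20  P1=21  P2=11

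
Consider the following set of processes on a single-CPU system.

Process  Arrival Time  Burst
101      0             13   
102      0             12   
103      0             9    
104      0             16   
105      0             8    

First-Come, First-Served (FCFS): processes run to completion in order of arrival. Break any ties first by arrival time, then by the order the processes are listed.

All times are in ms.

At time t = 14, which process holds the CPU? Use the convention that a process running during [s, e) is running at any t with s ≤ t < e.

Gantt: | 101 0-13 | 102 13-25 | 103 25-34 | 104 34-50 | 105 50-58 |
Completion: 101=13  102=25  103=34  104=50  105=58
Turnaround (C−A): 101=13  102=25  103=34  104=50  105=58

102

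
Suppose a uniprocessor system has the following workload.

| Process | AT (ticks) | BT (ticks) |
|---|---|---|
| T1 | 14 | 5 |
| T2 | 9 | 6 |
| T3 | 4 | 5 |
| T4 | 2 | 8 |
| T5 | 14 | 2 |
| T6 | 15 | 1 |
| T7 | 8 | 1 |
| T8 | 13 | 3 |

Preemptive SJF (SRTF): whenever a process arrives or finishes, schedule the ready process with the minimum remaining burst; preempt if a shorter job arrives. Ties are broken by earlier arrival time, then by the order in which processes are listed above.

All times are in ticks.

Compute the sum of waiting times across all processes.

43

Timeline: | idle 0-2 | T4 2-4 | T3 4-9 | T7 9-10 | T4 10-16 | T6 16-17 | T5 17-19 | T8 19-22 | T1 22-27 | T2 27-33 |
Completion: T1=27  T2=33  T3=9  T4=16  T5=19  T6=17  T7=10  T8=22
Turnaround (C−A): T1=13  T2=24  T3=5  T4=14  T5=5  T6=2  T7=2  T8=9
Waiting = turnaround − burst: T1=8, T2=18, T3=0, T4=6, T5=3, T6=1, T7=1, T8=6
Total waiting = 8 + 18 + 0 + 6 + 3 + 1 + 1 + 6 = 43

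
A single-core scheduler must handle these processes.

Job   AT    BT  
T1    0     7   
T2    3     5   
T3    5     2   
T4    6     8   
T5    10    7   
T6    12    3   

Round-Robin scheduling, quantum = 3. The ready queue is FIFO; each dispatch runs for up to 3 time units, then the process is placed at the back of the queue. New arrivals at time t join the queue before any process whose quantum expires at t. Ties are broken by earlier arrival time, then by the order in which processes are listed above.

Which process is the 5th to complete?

T4

Timeline: | T1 0-3 | T2 3-6 | T1 6-9 | T3 9-11 | T4 11-14 | T2 14-16 | T1 16-17 | T5 17-20 | T6 20-23 | T4 23-26 | T5 26-29 | T4 29-31 | T5 31-32 |
Completion: T1=17  T2=16  T3=11  T4=31  T5=32  T6=23
Turnaround (C−A): T1=17  T2=13  T3=6  T4=25  T5=22  T6=11
Finish order: T3 → T2 → T1 → T6 → T4 → T5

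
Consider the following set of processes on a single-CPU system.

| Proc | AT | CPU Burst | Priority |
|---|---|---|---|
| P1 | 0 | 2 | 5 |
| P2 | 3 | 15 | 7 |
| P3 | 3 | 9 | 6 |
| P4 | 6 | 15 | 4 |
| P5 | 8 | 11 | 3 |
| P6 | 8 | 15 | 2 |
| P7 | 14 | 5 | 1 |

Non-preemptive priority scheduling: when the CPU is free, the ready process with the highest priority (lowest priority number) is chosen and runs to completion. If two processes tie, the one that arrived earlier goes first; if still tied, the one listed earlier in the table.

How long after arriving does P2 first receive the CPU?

55

Gantt: | P1 0-2 | idle 2-3 | P3 3-12 | P6 12-27 | P7 27-32 | P5 32-43 | P4 43-58 | P2 58-73 |
Completion: P1=2  P2=73  P3=12  P4=58  P5=43  P6=27  P7=32
Turnaround (C−A): P1=2  P2=70  P3=9  P4=52  P5=35  P6=19  P7=18
Response(P2) = first start − arrival = 58 − 3 = 55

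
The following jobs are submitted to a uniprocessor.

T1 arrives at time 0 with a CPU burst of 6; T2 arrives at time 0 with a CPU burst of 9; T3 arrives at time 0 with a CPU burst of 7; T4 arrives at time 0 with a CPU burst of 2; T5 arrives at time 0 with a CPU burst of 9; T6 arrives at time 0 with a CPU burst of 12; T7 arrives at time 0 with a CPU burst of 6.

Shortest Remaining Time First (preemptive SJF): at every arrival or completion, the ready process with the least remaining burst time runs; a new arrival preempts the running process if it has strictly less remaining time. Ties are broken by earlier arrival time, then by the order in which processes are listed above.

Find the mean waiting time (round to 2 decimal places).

Timeline: | T4 0-2 | T1 2-8 | T7 8-14 | T3 14-21 | T2 21-30 | T5 30-39 | T6 39-51 |
Completion: T1=8  T2=30  T3=21  T4=2  T5=39  T6=51  T7=14
Waiting times: T1=2, T2=21, T3=14, T4=0, T5=30, T6=39, T7=8
Average waiting = (2+21+14+0+30+39+8) / 7 = 114/7 = 16.29

16.29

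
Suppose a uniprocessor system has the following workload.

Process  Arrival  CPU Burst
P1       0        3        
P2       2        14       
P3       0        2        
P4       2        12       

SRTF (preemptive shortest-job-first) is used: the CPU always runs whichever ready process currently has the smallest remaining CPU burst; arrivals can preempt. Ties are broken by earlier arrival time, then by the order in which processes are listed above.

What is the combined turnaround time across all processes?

51

Timeline: | P3 0-2 | P1 2-5 | P4 5-17 | P2 17-31 |
Completion: P1=5  P2=31  P3=2  P4=17
Turnaround = completion − arrival: P1=5, P2=29, P3=2, P4=15
Total turnaround = 5 + 29 + 2 + 15 = 51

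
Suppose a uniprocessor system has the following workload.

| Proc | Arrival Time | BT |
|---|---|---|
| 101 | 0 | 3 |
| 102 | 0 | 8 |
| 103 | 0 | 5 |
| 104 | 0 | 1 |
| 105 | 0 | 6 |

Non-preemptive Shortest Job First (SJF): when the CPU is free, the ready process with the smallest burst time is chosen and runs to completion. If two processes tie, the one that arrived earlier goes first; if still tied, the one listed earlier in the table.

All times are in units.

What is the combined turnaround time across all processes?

52

Schedule: | 104 0-1 | 101 1-4 | 103 4-9 | 105 9-15 | 102 15-23 |
Completion: 101=4  102=23  103=9  104=1  105=15
Turnaround = completion − arrival: 101=4, 102=23, 103=9, 104=1, 105=15
Total turnaround = 4 + 23 + 9 + 1 + 15 = 52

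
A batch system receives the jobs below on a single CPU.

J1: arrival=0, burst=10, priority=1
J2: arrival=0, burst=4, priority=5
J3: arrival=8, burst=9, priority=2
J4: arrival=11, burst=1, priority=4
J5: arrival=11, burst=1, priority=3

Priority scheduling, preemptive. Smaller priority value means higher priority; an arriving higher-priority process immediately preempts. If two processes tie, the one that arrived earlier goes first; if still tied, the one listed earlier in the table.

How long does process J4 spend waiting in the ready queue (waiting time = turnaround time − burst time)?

9

Timeline: | J1 0-10 | J3 10-19 | J5 19-20 | J4 20-21 | J2 21-25 |
Completion: J1=10  J2=25  J3=19  J4=21  J5=20
Turnaround (C−A): J1=10  J2=25  J3=11  J4=10  J5=9
Waiting(J4) = turnaround − burst = 10 − 1 = 9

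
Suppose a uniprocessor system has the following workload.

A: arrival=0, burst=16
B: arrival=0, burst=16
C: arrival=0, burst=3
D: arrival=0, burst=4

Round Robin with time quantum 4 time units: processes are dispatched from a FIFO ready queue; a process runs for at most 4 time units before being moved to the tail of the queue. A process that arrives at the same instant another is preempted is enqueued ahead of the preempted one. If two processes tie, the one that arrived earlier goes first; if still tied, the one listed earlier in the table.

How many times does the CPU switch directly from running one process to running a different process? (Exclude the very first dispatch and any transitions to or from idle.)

Timeline: | A 0-4 | B 4-8 | C 8-11 | D 11-15 | A 15-19 | B 19-23 | A 23-27 | B 27-31 | A 31-35 | B 35-39 |
Completion: A=35  B=39  C=11  D=15

9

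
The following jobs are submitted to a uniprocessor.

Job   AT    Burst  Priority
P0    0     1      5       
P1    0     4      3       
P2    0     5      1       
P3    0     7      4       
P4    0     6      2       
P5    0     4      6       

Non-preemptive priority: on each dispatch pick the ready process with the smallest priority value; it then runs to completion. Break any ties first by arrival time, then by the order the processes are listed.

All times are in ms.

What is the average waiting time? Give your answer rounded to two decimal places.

12.67

Schedule: | P2 0-5 | P4 5-11 | P1 11-15 | P3 15-22 | P0 22-23 | P5 23-27 |
Completion: P0=23  P1=15  P2=5  P3=22  P4=11  P5=27
Turnaround (C−A): P0=23  P1=15  P2=5  P3=22  P4=11  P5=27
Waiting times: P0=22, P1=11, P2=0, P3=15, P4=5, P5=23
Average waiting = (22+11+0+15+5+23) / 6 = 76/6 = 12.67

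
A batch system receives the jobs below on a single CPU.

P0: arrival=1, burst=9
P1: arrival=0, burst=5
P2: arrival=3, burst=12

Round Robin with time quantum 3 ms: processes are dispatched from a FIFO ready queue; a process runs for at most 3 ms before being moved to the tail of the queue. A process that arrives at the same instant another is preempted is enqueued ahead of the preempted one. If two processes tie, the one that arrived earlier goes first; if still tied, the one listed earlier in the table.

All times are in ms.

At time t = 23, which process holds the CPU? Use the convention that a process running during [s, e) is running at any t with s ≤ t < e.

Timeline: | P1 0-3 | P0 3-6 | P2 6-9 | P1 9-11 | P0 11-14 | P2 14-17 | P0 17-20 | P2 20-26 |
Completion: P0=20  P1=11  P2=26

P2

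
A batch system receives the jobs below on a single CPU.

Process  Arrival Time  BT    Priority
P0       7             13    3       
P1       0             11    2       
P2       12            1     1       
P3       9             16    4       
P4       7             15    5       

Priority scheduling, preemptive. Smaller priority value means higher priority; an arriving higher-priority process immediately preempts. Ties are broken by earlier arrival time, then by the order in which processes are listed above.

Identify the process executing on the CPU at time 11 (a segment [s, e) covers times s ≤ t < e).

P0

Schedule: | P1 0-11 | P0 11-12 | P2 12-13 | P0 13-25 | P3 25-41 | P4 41-56 |
Completion: P0=25  P1=11  P2=13  P3=41  P4=56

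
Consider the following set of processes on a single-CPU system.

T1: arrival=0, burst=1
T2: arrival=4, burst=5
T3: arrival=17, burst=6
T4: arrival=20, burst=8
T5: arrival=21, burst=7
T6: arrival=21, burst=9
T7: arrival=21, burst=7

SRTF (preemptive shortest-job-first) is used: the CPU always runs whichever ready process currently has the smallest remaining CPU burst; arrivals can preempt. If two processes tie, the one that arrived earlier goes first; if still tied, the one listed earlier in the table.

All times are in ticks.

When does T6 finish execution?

54

Schedule: | T1 0-1 | idle 1-4 | T2 4-9 | idle 9-17 | T3 17-23 | T5 23-30 | T7 30-37 | T4 37-45 | T6 45-54 |
Completion: T1=1  T2=9  T3=23  T4=45  T5=30  T6=54  T7=37
Turnaround (C−A): T1=1  T2=5  T3=6  T4=25  T5=9  T6=33  T7=16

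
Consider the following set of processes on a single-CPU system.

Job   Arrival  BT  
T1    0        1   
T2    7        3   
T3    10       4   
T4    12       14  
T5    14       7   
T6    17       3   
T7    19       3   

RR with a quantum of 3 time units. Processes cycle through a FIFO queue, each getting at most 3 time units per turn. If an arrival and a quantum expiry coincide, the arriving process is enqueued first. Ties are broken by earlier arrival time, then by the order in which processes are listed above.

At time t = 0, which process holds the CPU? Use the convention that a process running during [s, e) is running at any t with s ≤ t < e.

T1

Timeline: | T1 0-1 | idle 1-7 | T2 7-10 | T3 10-13 | T4 13-16 | T3 16-17 | T5 17-20 | T4 20-23 | T6 23-26 | T7 26-29 | T5 29-32 | T4 32-35 | T5 35-36 | T4 36-41 |
Completion: T1=1  T2=10  T3=17  T4=41  T5=36  T6=26  T7=29
Turnaround (C−A): T1=1  T2=3  T3=7  T4=29  T5=22  T6=9  T7=10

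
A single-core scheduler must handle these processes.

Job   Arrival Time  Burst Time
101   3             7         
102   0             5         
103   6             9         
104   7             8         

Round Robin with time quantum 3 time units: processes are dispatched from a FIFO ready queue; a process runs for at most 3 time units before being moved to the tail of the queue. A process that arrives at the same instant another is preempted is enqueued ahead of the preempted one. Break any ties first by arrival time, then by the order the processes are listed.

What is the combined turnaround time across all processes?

Gantt: | 102 0-3 | 101 3-6 | 102 6-8 | 103 8-11 | 101 11-14 | 104 14-17 | 103 17-20 | 101 20-21 | 104 21-24 | 103 24-27 | 104 27-29 |
Completion: 101=21  102=8  103=27  104=29
Turnaround (C−A): 101=18  102=8  103=21  104=22
Turnaround = completion − arrival: 101=18, 102=8, 103=21, 104=22
Total turnaround = 18 + 8 + 21 + 22 = 69

69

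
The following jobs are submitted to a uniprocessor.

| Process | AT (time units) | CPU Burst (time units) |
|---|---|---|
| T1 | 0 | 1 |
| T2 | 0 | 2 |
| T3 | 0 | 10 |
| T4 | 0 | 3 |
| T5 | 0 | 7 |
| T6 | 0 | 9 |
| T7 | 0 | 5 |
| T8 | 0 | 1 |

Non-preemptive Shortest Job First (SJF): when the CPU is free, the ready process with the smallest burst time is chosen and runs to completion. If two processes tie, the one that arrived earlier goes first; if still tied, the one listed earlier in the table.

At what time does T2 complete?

Timeline: | T1 0-1 | T8 1-2 | T2 2-4 | T4 4-7 | T7 7-12 | T5 12-19 | T6 19-28 | T3 28-38 |
Completion: T1=1  T2=4  T3=38  T4=7  T5=19  T6=28  T7=12  T8=2
Turnaround (C−A): T1=1  T2=4  T3=38  T4=7  T5=19  T6=28  T7=12  T8=2

4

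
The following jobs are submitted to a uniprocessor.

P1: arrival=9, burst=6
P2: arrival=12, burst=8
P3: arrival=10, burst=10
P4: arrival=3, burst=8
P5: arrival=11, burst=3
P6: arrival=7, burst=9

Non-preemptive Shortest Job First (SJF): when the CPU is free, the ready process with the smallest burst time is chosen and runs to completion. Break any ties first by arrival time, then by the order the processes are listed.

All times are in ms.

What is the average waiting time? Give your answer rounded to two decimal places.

10.17

Gantt: | idle 0-3 | P4 3-11 | P5 11-14 | P1 14-20 | P2 20-28 | P6 28-37 | P3 37-47 |
Completion: P1=20  P2=28  P3=47  P4=11  P5=14  P6=37
Turnaround (C−A): P1=11  P2=16  P3=37  P4=8  P5=3  P6=30
Waiting times: P1=5, P2=8, P3=27, P4=0, P5=0, P6=21
Average waiting = (5+8+27+0+0+21) / 6 = 61/6 = 10.17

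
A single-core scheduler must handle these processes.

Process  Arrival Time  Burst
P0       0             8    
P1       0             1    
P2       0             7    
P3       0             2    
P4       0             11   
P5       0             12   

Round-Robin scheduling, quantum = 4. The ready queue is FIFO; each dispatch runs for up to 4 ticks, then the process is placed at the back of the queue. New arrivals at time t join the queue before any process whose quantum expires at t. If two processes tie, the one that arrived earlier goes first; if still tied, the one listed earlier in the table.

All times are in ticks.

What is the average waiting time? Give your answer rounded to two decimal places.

Schedule: | P0 0-4 | P1 4-5 | P2 5-9 | P3 9-11 | P4 11-15 | P5 15-19 | P0 19-23 | P2 23-26 | P4 26-30 | P5 30-34 | P4 34-37 | P5 37-41 |
Completion: P0=23  P1=5  P2=26  P3=11  P4=37  P5=41
Turnaround (C−A): P0=23  P1=5  P2=26  P3=11  P4=37  P5=41
Waiting times: P0=15, P1=4, P2=19, P3=9, P4=26, P5=29
Average waiting = (15+4+19+9+26+29) / 6 = 102/6 = 17.00

17.00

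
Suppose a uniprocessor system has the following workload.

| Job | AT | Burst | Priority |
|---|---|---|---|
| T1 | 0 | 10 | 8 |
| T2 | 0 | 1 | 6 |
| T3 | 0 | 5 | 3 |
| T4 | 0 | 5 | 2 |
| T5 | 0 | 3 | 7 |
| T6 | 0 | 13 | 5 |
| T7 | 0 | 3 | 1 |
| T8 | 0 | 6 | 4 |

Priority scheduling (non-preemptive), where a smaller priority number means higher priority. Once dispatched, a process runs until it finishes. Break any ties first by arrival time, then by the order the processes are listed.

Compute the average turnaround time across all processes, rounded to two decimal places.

Gantt: | T7 0-3 | T4 3-8 | T3 8-13 | T8 13-19 | T6 19-32 | T2 32-33 | T5 33-36 | T1 36-46 |
Completion: T1=46  T2=33  T3=13  T4=8  T5=36  T6=32  T7=3  T8=19
Turnaround (C−A): T1=46  T2=33  T3=13  T4=8  T5=36  T6=32  T7=3  T8=19
Turnaround times: T1=46, T2=33, T3=13, T4=8, T5=36, T6=32, T7=3, T8=19
Average turnaround = (46+33+13+8+36+32+3+19) / 8 = 190/8 = 23.75

23.75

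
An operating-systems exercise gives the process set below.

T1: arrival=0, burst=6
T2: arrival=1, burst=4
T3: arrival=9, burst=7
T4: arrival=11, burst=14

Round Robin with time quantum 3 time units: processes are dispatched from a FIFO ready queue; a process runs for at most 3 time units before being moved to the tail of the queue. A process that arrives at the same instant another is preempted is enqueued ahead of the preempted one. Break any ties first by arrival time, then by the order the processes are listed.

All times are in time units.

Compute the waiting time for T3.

Timeline: | T1 0-3 | T2 3-6 | T1 6-9 | T2 9-10 | T3 10-13 | T4 13-16 | T3 16-19 | T4 19-22 | T3 22-23 | T4 23-31 |
Completion: T1=9  T2=10  T3=23  T4=31
Waiting(T3) = turnaround − burst = 14 − 7 = 7

7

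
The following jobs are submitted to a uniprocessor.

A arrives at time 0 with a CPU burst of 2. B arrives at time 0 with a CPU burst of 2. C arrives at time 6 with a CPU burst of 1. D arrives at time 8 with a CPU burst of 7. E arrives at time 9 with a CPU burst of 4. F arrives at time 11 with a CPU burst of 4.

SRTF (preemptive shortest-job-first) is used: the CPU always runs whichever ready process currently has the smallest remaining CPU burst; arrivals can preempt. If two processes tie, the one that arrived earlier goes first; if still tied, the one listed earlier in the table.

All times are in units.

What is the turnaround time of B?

4

Gantt: | A 0-2 | B 2-4 | idle 4-6 | C 6-7 | idle 7-8 | D 8-9 | E 9-13 | F 13-17 | D 17-23 |
Completion: A=2  B=4  C=7  D=23  E=13  F=17
Turnaround (C−A): A=2  B=4  C=1  D=15  E=4  F=6
Turnaround(B) = completion − arrival = 4 − 0 = 4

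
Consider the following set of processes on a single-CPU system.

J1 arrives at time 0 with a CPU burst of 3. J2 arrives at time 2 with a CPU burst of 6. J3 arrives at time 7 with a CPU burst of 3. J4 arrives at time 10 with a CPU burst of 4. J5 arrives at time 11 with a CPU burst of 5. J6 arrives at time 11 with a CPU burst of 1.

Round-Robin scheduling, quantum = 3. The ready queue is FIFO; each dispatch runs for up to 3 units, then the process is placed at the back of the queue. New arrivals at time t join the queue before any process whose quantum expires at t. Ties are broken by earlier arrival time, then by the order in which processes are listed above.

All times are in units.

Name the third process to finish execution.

J3

Schedule: | J1 0-3 | J2 3-9 | J3 9-12 | J4 12-15 | J5 15-18 | J6 18-19 | J4 19-20 | J5 20-22 |
Completion: J1=3  J2=9  J3=12  J4=20  J5=22  J6=19
Finish order: J1 → J2 → J3 → J6 → J4 → J5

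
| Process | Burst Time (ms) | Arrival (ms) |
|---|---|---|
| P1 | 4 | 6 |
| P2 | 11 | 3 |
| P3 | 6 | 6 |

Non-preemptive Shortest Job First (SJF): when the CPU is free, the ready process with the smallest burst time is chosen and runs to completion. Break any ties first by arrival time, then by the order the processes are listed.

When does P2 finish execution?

Timeline: | idle 0-3 | P2 3-14 | P1 14-18 | P3 18-24 |
Completion: P1=18  P2=14  P3=24
Turnaround (C−A): P1=12  P2=11  P3=18

14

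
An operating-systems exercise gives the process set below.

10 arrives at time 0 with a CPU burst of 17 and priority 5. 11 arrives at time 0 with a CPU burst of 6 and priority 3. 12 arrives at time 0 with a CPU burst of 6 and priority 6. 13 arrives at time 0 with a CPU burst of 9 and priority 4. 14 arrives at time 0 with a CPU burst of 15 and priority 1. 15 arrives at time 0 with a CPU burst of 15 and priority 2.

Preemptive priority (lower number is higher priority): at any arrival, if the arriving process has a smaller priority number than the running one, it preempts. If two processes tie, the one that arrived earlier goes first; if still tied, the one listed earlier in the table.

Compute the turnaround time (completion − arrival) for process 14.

Gantt: | 14 0-15 | 15 15-30 | 11 30-36 | 13 36-45 | 10 45-62 | 12 62-68 |
Completion: 10=62  11=36  12=68  13=45  14=15  15=30
Turnaround(14) = completion − arrival = 15 − 0 = 15

15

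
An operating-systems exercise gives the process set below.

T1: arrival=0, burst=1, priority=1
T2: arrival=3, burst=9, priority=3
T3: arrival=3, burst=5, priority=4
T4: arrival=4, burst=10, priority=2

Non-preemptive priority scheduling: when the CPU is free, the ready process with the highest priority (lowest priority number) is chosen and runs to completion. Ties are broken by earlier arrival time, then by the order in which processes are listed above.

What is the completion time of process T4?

22

Gantt: | T1 0-1 | idle 1-3 | T2 3-12 | T4 12-22 | T3 22-27 |
Completion: T1=1  T2=12  T3=27  T4=22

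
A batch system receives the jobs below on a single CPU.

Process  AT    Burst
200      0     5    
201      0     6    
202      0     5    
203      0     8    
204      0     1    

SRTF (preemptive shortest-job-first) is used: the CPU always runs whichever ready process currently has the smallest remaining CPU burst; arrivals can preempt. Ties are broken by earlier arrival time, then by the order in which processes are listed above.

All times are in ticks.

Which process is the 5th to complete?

Gantt: | 204 0-1 | 200 1-6 | 202 6-11 | 201 11-17 | 203 17-25 |
Completion: 200=6  201=17  202=11  203=25  204=1
Turnaround (C−A): 200=6  201=17  202=11  203=25  204=1
Finish order: 204 → 200 → 202 → 201 → 203

203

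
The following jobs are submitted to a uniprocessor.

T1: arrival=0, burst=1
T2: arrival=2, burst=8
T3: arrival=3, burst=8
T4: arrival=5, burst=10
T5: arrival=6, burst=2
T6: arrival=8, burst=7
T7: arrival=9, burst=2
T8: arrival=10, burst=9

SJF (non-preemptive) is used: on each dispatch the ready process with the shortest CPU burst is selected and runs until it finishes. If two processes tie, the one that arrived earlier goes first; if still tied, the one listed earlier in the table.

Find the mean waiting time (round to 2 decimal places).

Schedule: | T1 0-1 | idle 1-2 | T2 2-10 | T5 10-12 | T7 12-14 | T6 14-21 | T3 21-29 | T8 29-38 | T4 38-48 |
Completion: T1=1  T2=10  T3=29  T4=48  T5=12  T6=21  T7=14  T8=38
Turnaround (C−A): T1=1  T2=8  T3=26  T4=43  T5=6  T6=13  T7=5  T8=28
Waiting times: T1=0, T2=0, T3=18, T4=33, T5=4, T6=6, T7=3, T8=19
Average waiting = (0+0+18+33+4+6+3+19) / 8 = 83/8 = 10.38

10.38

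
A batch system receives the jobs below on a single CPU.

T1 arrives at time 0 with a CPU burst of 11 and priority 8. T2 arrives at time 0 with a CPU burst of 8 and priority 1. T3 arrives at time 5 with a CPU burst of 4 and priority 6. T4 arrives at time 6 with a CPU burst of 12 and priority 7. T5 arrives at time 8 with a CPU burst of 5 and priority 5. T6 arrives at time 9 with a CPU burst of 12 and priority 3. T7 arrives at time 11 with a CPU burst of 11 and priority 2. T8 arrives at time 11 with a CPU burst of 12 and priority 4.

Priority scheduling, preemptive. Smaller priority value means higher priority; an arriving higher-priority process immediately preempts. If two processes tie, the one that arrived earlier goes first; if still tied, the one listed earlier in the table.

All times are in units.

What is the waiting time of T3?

43

Timeline: | T2 0-8 | T5 8-9 | T6 9-11 | T7 11-22 | T6 22-32 | T8 32-44 | T5 44-48 | T3 48-52 | T4 52-64 | T1 64-75 |
Completion: T1=75  T2=8  T3=52  T4=64  T5=48  T6=32  T7=22  T8=44
Turnaround (C−A): T1=75  T2=8  T3=47  T4=58  T5=40  T6=23  T7=11  T8=33
Waiting(T3) = turnaround − burst = 47 − 4 = 43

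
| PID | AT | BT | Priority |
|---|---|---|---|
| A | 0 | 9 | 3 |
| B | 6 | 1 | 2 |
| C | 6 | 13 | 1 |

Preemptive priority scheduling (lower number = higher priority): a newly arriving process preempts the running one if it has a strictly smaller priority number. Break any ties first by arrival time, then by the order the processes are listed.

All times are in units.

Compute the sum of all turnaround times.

Gantt: | A 0-6 | C 6-19 | B 19-20 | A 20-23 |
Completion: A=23  B=20  C=19
Turnaround (C−A): A=23  B=14  C=13
Turnaround = completion − arrival: A=23, B=14, C=13
Total turnaround = 23 + 14 + 13 = 50

50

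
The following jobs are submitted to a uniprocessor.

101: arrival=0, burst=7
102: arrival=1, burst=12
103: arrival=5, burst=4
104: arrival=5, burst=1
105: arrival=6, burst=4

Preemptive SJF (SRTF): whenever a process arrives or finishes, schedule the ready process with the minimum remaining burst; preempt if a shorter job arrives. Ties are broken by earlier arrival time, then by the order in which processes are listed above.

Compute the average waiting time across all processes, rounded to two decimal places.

Timeline: | 101 0-5 | 104 5-6 | 101 6-8 | 103 8-12 | 105 12-16 | 102 16-28 |
Completion: 101=8  102=28  103=12  104=6  105=16
Waiting times: 101=1, 102=15, 103=3, 104=0, 105=6
Average waiting = (1+15+3+0+6) / 5 = 25/5 = 5.00

5.00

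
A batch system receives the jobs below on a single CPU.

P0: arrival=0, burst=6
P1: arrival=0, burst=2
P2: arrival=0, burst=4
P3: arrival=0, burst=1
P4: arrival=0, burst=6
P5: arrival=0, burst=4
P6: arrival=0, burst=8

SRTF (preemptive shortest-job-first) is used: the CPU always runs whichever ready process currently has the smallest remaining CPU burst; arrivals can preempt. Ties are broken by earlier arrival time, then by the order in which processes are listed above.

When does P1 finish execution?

Timeline: | P3 0-1 | P1 1-3 | P2 3-7 | P5 7-11 | P0 11-17 | P4 17-23 | P6 23-31 |
Completion: P0=17  P1=3  P2=7  P3=1  P4=23  P5=11  P6=31

3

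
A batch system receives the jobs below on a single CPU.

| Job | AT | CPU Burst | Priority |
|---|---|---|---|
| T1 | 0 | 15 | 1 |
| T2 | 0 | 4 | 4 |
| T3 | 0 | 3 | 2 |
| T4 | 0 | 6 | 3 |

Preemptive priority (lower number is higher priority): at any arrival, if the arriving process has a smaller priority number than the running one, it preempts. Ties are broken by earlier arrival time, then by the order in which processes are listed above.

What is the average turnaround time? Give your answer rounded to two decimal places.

Schedule: | T1 0-15 | T3 15-18 | T4 18-24 | T2 24-28 |
Completion: T1=15  T2=28  T3=18  T4=24
Turnaround (C−A): T1=15  T2=28  T3=18  T4=24
Turnaround times: T1=15, T2=28, T3=18, T4=24
Average turnaround = (15+28+18+24) / 4 = 85/4 = 21.25

21.25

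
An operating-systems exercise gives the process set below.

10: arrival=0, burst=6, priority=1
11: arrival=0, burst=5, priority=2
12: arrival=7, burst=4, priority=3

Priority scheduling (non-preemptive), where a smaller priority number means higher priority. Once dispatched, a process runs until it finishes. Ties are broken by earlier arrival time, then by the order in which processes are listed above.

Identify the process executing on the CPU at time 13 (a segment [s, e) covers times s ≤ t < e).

12

Gantt: | 10 0-6 | 11 6-11 | 12 11-15 |
Completion: 10=6  11=11  12=15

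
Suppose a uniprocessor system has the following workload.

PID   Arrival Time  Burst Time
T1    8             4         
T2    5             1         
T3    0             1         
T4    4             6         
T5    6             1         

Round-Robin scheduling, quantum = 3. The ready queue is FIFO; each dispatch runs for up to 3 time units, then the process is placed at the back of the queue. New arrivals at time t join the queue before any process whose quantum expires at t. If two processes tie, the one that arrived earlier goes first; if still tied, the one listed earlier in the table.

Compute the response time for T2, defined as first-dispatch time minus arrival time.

Gantt: | T3 0-1 | idle 1-4 | T4 4-7 | T2 7-8 | T5 8-9 | T4 9-12 | T1 12-16 |
Completion: T1=16  T2=8  T3=1  T4=12  T5=9
Response(T2) = first start − arrival = 7 − 5 = 2

2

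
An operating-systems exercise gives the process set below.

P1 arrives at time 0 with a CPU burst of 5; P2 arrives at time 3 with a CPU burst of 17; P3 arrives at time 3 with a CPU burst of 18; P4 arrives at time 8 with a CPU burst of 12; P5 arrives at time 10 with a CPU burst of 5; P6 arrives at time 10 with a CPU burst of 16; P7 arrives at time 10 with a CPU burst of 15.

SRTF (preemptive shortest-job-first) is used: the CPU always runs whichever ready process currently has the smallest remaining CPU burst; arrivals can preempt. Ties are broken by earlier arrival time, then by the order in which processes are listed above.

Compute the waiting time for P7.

Schedule: | P1 0-5 | P2 5-8 | P4 8-10 | P5 10-15 | P4 15-25 | P2 25-39 | P7 39-54 | P6 54-70 | P3 70-88 |
Completion: P1=5  P2=39  P3=88  P4=25  P5=15  P6=70  P7=54
Turnaround (C−A): P1=5  P2=36  P3=85  P4=17  P5=5  P6=60  P7=44
Waiting(P7) = turnaround − burst = 44 − 15 = 29

29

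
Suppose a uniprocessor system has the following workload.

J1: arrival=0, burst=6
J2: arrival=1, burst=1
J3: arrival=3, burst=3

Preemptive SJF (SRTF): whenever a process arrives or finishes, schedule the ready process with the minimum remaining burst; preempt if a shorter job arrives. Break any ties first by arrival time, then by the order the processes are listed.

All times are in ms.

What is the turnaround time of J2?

1

Timeline: | J1 0-1 | J2 1-2 | J1 2-3 | J3 3-6 | J1 6-10 |
Completion: J1=10  J2=2  J3=6
Turnaround(J2) = completion − arrival = 2 − 1 = 1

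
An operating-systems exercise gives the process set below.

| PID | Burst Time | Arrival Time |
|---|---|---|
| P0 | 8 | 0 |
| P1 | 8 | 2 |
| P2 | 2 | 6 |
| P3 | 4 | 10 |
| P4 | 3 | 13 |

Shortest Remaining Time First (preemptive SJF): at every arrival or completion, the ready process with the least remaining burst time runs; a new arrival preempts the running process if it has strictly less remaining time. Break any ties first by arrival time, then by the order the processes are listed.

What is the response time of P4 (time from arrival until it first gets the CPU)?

1

Gantt: | P0 0-8 | P2 8-10 | P3 10-14 | P4 14-17 | P1 17-25 |
Completion: P0=8  P1=25  P2=10  P3=14  P4=17
Turnaround (C−A): P0=8  P1=23  P2=4  P3=4  P4=4
Response(P4) = first start − arrival = 14 − 13 = 1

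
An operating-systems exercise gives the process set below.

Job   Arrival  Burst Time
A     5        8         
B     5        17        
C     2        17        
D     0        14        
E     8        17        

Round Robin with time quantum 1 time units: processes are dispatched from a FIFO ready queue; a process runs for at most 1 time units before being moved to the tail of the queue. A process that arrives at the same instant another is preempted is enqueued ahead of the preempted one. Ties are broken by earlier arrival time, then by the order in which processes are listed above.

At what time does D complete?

Gantt: | D 0-2 | C 2-3 | D 3-4 | C 4-5 | D 5-6 | A 6-7 | B 7-8 | C 8-9 | D 9-10 | A 10-11 | E 11-12 | B 12-13 | C 13-14 | D 14-15 | A 15-16 | E 16-17 | B 17-18 | C 18-19 | D 19-20 | A 20-21 | E 21-22 | B 22-23 | C 23-24 | D 24-25 | A 25-26 | E 26-27 | B 27-28 | C 28-29 | D 29-30 | A 30-31 | E 31-32 | B 32-33 | C 33-34 | D 34-35 | A 35-36 | E 36-37 | B 37-38 | C 38-39 | D 39-40 | A 40-41 | E 41-42 | B 42-43 | C 43-44 | D 44-45 | E 45-46 | B 46-47 | C 47-48 | D 48-49 | E 49-50 | B 50-51 | C 51-52 | D 52-53 | E 53-54 | B 54-55 | C 55-56 | E 56-57 | B 57-58 | C 58-59 | E 59-60 | B 60-61 | C 61-62 | E 62-63 | B 63-64 | C 64-65 | E 65-66 | B 66-67 | C 67-68 | E 68-69 | B 69-70 | E 70-71 | B 71-72 | E 72-73 |
Completion: A=41  B=72  C=68  D=53  E=73
Turnaround (C−A): A=36  B=67  C=66  D=53  E=65

53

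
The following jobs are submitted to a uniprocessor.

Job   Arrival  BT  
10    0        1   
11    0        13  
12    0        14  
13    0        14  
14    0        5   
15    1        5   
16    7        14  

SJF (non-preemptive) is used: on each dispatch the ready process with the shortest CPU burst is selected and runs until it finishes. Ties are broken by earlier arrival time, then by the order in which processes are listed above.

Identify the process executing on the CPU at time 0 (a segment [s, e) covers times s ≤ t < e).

10

Timeline: | 10 0-1 | 14 1-6 | 15 6-11 | 11 11-24 | 12 24-38 | 13 38-52 | 16 52-66 |
Completion: 10=1  11=24  12=38  13=52  14=6  15=11  16=66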